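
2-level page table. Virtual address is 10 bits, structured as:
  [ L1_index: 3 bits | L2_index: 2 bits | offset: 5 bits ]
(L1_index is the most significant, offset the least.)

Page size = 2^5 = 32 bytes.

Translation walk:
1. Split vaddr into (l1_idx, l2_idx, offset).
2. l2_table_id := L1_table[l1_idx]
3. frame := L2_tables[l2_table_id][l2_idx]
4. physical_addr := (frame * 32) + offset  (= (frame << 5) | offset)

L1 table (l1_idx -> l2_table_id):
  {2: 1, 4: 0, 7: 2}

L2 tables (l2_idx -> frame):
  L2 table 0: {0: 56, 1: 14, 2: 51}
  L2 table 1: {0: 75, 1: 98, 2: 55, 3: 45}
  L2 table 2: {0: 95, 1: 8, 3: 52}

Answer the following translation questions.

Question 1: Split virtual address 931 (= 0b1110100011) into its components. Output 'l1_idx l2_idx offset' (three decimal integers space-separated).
vaddr = 931 = 0b1110100011
  top 3 bits -> l1_idx = 7
  next 2 bits -> l2_idx = 1
  bottom 5 bits -> offset = 3

Answer: 7 1 3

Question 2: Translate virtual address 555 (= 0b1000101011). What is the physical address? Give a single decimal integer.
Answer: 459

Derivation:
vaddr = 555 = 0b1000101011
Split: l1_idx=4, l2_idx=1, offset=11
L1[4] = 0
L2[0][1] = 14
paddr = 14 * 32 + 11 = 459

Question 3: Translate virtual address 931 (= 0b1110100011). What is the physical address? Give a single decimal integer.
vaddr = 931 = 0b1110100011
Split: l1_idx=7, l2_idx=1, offset=3
L1[7] = 2
L2[2][1] = 8
paddr = 8 * 32 + 3 = 259

Answer: 259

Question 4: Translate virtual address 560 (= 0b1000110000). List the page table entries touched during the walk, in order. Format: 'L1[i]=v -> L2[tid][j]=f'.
Answer: L1[4]=0 -> L2[0][1]=14

Derivation:
vaddr = 560 = 0b1000110000
Split: l1_idx=4, l2_idx=1, offset=16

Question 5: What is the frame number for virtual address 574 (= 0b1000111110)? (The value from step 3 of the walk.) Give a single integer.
vaddr = 574: l1_idx=4, l2_idx=1
L1[4] = 0; L2[0][1] = 14

Answer: 14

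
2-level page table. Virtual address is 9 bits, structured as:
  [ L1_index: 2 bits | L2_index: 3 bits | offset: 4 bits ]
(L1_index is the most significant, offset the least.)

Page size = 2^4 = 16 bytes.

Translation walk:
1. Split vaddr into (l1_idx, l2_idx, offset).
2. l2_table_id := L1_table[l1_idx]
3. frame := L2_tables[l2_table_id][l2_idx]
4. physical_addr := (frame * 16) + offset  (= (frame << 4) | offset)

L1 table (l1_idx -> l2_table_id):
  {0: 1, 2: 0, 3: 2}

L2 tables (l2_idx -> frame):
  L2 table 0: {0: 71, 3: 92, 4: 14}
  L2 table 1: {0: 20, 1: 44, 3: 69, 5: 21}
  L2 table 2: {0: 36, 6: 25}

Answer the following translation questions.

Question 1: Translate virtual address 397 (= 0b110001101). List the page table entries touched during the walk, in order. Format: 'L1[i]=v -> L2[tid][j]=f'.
Answer: L1[3]=2 -> L2[2][0]=36

Derivation:
vaddr = 397 = 0b110001101
Split: l1_idx=3, l2_idx=0, offset=13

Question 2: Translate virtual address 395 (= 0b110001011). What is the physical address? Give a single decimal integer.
Answer: 587

Derivation:
vaddr = 395 = 0b110001011
Split: l1_idx=3, l2_idx=0, offset=11
L1[3] = 2
L2[2][0] = 36
paddr = 36 * 16 + 11 = 587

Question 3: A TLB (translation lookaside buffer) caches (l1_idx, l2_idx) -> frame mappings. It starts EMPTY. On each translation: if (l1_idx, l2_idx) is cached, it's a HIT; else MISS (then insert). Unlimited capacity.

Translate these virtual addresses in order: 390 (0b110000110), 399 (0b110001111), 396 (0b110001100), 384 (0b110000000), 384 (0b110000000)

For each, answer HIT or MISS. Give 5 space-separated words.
Answer: MISS HIT HIT HIT HIT

Derivation:
vaddr=390: (3,0) not in TLB -> MISS, insert
vaddr=399: (3,0) in TLB -> HIT
vaddr=396: (3,0) in TLB -> HIT
vaddr=384: (3,0) in TLB -> HIT
vaddr=384: (3,0) in TLB -> HIT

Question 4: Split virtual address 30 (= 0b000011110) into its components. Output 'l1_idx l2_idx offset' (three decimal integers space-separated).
vaddr = 30 = 0b000011110
  top 2 bits -> l1_idx = 0
  next 3 bits -> l2_idx = 1
  bottom 4 bits -> offset = 14

Answer: 0 1 14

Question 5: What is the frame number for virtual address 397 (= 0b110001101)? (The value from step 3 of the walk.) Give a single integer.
Answer: 36

Derivation:
vaddr = 397: l1_idx=3, l2_idx=0
L1[3] = 2; L2[2][0] = 36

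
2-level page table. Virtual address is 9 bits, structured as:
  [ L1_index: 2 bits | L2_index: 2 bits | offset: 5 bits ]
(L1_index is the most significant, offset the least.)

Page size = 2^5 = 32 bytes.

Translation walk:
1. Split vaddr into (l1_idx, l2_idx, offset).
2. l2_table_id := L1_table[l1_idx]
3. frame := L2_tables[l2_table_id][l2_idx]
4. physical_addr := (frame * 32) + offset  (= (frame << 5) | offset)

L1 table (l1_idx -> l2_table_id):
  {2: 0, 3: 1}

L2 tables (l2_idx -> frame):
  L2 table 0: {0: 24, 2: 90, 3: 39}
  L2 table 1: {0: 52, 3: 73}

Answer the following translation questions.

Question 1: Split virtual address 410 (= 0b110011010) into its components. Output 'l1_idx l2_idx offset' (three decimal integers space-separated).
vaddr = 410 = 0b110011010
  top 2 bits -> l1_idx = 3
  next 2 bits -> l2_idx = 0
  bottom 5 bits -> offset = 26

Answer: 3 0 26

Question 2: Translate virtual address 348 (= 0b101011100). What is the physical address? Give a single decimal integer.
vaddr = 348 = 0b101011100
Split: l1_idx=2, l2_idx=2, offset=28
L1[2] = 0
L2[0][2] = 90
paddr = 90 * 32 + 28 = 2908

Answer: 2908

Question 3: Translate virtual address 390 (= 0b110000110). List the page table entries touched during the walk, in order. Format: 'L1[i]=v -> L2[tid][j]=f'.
Answer: L1[3]=1 -> L2[1][0]=52

Derivation:
vaddr = 390 = 0b110000110
Split: l1_idx=3, l2_idx=0, offset=6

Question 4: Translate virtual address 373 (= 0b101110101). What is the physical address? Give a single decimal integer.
Answer: 1269

Derivation:
vaddr = 373 = 0b101110101
Split: l1_idx=2, l2_idx=3, offset=21
L1[2] = 0
L2[0][3] = 39
paddr = 39 * 32 + 21 = 1269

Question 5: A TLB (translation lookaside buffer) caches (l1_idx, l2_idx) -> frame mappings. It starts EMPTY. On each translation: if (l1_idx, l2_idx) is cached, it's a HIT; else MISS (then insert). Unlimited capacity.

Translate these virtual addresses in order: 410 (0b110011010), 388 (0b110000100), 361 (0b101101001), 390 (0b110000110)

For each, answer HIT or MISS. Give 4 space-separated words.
vaddr=410: (3,0) not in TLB -> MISS, insert
vaddr=388: (3,0) in TLB -> HIT
vaddr=361: (2,3) not in TLB -> MISS, insert
vaddr=390: (3,0) in TLB -> HIT

Answer: MISS HIT MISS HIT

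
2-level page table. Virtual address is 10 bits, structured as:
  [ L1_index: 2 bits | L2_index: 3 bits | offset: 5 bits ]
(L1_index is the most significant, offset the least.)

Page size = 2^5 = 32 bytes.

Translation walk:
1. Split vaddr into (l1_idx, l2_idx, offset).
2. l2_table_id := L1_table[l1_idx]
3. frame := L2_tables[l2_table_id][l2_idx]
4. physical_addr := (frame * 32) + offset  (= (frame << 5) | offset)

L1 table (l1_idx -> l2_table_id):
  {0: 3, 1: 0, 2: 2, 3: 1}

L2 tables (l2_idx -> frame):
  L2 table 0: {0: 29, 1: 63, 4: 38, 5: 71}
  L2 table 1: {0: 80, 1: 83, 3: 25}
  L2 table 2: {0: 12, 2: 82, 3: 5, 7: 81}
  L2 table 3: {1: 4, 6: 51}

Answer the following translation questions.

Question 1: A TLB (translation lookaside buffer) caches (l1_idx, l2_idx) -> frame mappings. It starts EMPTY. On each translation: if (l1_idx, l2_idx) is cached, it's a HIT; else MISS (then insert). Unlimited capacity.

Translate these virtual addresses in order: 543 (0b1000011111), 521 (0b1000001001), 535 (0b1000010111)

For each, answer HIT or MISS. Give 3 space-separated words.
vaddr=543: (2,0) not in TLB -> MISS, insert
vaddr=521: (2,0) in TLB -> HIT
vaddr=535: (2,0) in TLB -> HIT

Answer: MISS HIT HIT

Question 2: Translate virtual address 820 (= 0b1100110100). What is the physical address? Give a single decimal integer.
Answer: 2676

Derivation:
vaddr = 820 = 0b1100110100
Split: l1_idx=3, l2_idx=1, offset=20
L1[3] = 1
L2[1][1] = 83
paddr = 83 * 32 + 20 = 2676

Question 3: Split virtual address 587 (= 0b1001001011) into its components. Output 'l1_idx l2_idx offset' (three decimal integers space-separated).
vaddr = 587 = 0b1001001011
  top 2 bits -> l1_idx = 2
  next 3 bits -> l2_idx = 2
  bottom 5 bits -> offset = 11

Answer: 2 2 11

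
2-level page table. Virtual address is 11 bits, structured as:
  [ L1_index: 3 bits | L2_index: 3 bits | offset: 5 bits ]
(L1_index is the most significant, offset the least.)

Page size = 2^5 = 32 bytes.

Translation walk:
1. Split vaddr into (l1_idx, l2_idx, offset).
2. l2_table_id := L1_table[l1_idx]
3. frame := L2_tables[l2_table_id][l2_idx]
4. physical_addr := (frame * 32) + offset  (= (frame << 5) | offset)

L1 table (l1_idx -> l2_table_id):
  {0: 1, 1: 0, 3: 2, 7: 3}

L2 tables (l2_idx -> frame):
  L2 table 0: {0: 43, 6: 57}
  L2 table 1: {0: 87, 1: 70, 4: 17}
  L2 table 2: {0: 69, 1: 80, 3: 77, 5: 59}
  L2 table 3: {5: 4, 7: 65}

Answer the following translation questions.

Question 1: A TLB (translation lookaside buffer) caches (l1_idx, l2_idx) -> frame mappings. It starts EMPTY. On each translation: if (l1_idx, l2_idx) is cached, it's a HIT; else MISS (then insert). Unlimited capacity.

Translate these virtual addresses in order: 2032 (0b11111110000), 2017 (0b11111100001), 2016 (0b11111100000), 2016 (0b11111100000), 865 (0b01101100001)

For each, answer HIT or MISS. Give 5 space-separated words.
Answer: MISS HIT HIT HIT MISS

Derivation:
vaddr=2032: (7,7) not in TLB -> MISS, insert
vaddr=2017: (7,7) in TLB -> HIT
vaddr=2016: (7,7) in TLB -> HIT
vaddr=2016: (7,7) in TLB -> HIT
vaddr=865: (3,3) not in TLB -> MISS, insert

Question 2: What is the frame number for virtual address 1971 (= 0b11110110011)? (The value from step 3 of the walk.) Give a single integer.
vaddr = 1971: l1_idx=7, l2_idx=5
L1[7] = 3; L2[3][5] = 4

Answer: 4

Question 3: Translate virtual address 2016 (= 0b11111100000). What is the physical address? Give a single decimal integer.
Answer: 2080

Derivation:
vaddr = 2016 = 0b11111100000
Split: l1_idx=7, l2_idx=7, offset=0
L1[7] = 3
L2[3][7] = 65
paddr = 65 * 32 + 0 = 2080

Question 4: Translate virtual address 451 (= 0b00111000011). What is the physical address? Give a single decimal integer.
vaddr = 451 = 0b00111000011
Split: l1_idx=1, l2_idx=6, offset=3
L1[1] = 0
L2[0][6] = 57
paddr = 57 * 32 + 3 = 1827

Answer: 1827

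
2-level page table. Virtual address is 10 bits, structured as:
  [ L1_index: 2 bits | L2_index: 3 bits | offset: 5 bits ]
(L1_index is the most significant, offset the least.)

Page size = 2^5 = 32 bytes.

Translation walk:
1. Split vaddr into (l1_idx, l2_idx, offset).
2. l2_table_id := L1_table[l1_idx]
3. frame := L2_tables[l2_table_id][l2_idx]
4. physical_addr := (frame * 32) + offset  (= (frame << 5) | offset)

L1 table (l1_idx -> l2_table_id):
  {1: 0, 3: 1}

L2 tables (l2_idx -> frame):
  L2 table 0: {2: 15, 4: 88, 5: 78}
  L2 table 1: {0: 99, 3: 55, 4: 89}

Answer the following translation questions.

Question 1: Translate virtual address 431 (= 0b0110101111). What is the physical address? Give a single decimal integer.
vaddr = 431 = 0b0110101111
Split: l1_idx=1, l2_idx=5, offset=15
L1[1] = 0
L2[0][5] = 78
paddr = 78 * 32 + 15 = 2511

Answer: 2511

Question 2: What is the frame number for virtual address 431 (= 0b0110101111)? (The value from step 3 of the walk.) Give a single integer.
vaddr = 431: l1_idx=1, l2_idx=5
L1[1] = 0; L2[0][5] = 78

Answer: 78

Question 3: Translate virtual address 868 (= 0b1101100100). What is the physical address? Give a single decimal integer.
Answer: 1764

Derivation:
vaddr = 868 = 0b1101100100
Split: l1_idx=3, l2_idx=3, offset=4
L1[3] = 1
L2[1][3] = 55
paddr = 55 * 32 + 4 = 1764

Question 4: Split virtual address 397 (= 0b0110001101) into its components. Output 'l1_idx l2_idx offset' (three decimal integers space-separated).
vaddr = 397 = 0b0110001101
  top 2 bits -> l1_idx = 1
  next 3 bits -> l2_idx = 4
  bottom 5 bits -> offset = 13

Answer: 1 4 13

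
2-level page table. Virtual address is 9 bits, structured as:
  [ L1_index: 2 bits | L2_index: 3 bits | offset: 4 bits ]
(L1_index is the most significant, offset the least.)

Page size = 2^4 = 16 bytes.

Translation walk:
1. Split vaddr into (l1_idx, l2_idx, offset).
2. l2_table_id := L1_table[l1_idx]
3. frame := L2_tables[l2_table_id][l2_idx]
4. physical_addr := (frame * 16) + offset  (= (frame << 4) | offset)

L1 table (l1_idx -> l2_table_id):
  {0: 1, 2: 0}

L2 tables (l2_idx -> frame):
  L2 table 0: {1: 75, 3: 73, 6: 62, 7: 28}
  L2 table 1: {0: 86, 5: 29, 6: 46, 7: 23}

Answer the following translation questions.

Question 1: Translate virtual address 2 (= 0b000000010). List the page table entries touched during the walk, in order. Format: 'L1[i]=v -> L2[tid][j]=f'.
Answer: L1[0]=1 -> L2[1][0]=86

Derivation:
vaddr = 2 = 0b000000010
Split: l1_idx=0, l2_idx=0, offset=2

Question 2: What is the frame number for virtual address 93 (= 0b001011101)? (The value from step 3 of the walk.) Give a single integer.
Answer: 29

Derivation:
vaddr = 93: l1_idx=0, l2_idx=5
L1[0] = 1; L2[1][5] = 29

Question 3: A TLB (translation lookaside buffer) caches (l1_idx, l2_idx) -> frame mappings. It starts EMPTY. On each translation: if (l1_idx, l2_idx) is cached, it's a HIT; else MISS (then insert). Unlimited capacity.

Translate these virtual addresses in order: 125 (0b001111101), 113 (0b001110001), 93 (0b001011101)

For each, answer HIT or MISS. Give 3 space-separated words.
Answer: MISS HIT MISS

Derivation:
vaddr=125: (0,7) not in TLB -> MISS, insert
vaddr=113: (0,7) in TLB -> HIT
vaddr=93: (0,5) not in TLB -> MISS, insert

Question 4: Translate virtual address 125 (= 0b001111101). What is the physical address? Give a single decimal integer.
Answer: 381

Derivation:
vaddr = 125 = 0b001111101
Split: l1_idx=0, l2_idx=7, offset=13
L1[0] = 1
L2[1][7] = 23
paddr = 23 * 16 + 13 = 381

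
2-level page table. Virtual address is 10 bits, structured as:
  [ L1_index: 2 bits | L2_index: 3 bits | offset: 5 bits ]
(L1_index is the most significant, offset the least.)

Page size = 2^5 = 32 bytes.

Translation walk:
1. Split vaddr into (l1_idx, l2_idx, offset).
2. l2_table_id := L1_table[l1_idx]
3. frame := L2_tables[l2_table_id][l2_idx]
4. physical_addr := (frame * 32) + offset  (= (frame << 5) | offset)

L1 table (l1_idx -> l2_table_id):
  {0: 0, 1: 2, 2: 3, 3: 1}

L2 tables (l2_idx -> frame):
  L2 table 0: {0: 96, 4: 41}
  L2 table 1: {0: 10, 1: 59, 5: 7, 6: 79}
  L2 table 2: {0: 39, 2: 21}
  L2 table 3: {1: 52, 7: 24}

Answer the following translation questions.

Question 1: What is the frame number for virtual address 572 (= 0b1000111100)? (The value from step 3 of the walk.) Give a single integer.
vaddr = 572: l1_idx=2, l2_idx=1
L1[2] = 3; L2[3][1] = 52

Answer: 52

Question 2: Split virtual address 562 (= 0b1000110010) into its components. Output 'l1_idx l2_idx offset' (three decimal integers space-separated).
vaddr = 562 = 0b1000110010
  top 2 bits -> l1_idx = 2
  next 3 bits -> l2_idx = 1
  bottom 5 bits -> offset = 18

Answer: 2 1 18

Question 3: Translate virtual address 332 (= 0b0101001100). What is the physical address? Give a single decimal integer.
vaddr = 332 = 0b0101001100
Split: l1_idx=1, l2_idx=2, offset=12
L1[1] = 2
L2[2][2] = 21
paddr = 21 * 32 + 12 = 684

Answer: 684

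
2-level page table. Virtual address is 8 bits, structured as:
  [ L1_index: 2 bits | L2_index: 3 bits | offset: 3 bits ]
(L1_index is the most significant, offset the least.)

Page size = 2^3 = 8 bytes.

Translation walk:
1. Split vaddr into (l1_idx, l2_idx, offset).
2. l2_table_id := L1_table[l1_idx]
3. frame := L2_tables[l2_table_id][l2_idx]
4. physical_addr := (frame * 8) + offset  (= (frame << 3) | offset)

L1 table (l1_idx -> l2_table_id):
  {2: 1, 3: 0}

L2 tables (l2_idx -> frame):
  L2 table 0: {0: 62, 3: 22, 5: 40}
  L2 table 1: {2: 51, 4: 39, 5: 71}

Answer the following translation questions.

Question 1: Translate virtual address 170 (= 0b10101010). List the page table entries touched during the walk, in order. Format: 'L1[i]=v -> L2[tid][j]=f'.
Answer: L1[2]=1 -> L2[1][5]=71

Derivation:
vaddr = 170 = 0b10101010
Split: l1_idx=2, l2_idx=5, offset=2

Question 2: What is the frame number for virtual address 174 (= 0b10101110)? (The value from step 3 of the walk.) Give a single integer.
Answer: 71

Derivation:
vaddr = 174: l1_idx=2, l2_idx=5
L1[2] = 1; L2[1][5] = 71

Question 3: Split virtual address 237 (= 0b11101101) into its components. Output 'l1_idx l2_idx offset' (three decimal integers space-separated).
vaddr = 237 = 0b11101101
  top 2 bits -> l1_idx = 3
  next 3 bits -> l2_idx = 5
  bottom 3 bits -> offset = 5

Answer: 3 5 5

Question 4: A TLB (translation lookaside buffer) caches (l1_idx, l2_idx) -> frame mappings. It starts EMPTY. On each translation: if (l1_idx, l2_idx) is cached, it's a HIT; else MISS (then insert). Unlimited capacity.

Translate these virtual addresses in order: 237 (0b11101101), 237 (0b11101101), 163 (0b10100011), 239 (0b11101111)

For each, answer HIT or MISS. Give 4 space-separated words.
Answer: MISS HIT MISS HIT

Derivation:
vaddr=237: (3,5) not in TLB -> MISS, insert
vaddr=237: (3,5) in TLB -> HIT
vaddr=163: (2,4) not in TLB -> MISS, insert
vaddr=239: (3,5) in TLB -> HIT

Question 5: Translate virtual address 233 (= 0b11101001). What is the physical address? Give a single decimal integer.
Answer: 321

Derivation:
vaddr = 233 = 0b11101001
Split: l1_idx=3, l2_idx=5, offset=1
L1[3] = 0
L2[0][5] = 40
paddr = 40 * 8 + 1 = 321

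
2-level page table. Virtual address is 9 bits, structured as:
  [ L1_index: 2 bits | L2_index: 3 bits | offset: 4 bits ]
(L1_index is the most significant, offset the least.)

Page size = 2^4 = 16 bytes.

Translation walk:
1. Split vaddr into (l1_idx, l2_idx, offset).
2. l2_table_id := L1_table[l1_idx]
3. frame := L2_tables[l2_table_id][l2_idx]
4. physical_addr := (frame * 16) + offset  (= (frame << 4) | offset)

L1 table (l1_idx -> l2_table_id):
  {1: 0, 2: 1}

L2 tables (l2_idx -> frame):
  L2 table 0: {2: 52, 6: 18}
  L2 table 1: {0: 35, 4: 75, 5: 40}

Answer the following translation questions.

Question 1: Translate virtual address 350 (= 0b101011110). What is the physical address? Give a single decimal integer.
vaddr = 350 = 0b101011110
Split: l1_idx=2, l2_idx=5, offset=14
L1[2] = 1
L2[1][5] = 40
paddr = 40 * 16 + 14 = 654

Answer: 654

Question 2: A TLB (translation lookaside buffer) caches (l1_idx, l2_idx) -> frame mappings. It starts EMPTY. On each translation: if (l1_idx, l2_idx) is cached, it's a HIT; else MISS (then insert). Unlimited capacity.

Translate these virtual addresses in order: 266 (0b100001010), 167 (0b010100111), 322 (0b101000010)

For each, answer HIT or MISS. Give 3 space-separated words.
vaddr=266: (2,0) not in TLB -> MISS, insert
vaddr=167: (1,2) not in TLB -> MISS, insert
vaddr=322: (2,4) not in TLB -> MISS, insert

Answer: MISS MISS MISS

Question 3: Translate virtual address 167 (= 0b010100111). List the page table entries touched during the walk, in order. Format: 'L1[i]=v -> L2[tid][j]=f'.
Answer: L1[1]=0 -> L2[0][2]=52

Derivation:
vaddr = 167 = 0b010100111
Split: l1_idx=1, l2_idx=2, offset=7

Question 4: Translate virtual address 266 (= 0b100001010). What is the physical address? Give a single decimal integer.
vaddr = 266 = 0b100001010
Split: l1_idx=2, l2_idx=0, offset=10
L1[2] = 1
L2[1][0] = 35
paddr = 35 * 16 + 10 = 570

Answer: 570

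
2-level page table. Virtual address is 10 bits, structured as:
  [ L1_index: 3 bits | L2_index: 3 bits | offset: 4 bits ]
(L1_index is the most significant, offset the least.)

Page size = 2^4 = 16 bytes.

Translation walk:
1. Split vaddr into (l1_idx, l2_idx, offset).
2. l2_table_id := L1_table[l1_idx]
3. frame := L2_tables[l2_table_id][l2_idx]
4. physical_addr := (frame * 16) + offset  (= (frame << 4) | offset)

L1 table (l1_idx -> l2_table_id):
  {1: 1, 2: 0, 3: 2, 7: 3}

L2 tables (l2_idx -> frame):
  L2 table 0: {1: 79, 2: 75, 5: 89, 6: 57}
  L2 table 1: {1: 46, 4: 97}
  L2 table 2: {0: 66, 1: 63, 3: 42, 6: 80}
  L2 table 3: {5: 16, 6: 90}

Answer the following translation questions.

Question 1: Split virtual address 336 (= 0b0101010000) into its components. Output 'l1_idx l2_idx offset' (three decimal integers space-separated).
Answer: 2 5 0

Derivation:
vaddr = 336 = 0b0101010000
  top 3 bits -> l1_idx = 2
  next 3 bits -> l2_idx = 5
  bottom 4 bits -> offset = 0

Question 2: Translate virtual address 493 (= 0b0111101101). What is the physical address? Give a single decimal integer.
Answer: 1293

Derivation:
vaddr = 493 = 0b0111101101
Split: l1_idx=3, l2_idx=6, offset=13
L1[3] = 2
L2[2][6] = 80
paddr = 80 * 16 + 13 = 1293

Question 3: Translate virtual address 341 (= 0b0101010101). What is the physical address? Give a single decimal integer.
vaddr = 341 = 0b0101010101
Split: l1_idx=2, l2_idx=5, offset=5
L1[2] = 0
L2[0][5] = 89
paddr = 89 * 16 + 5 = 1429

Answer: 1429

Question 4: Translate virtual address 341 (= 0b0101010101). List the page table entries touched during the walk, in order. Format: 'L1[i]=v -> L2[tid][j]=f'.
Answer: L1[2]=0 -> L2[0][5]=89

Derivation:
vaddr = 341 = 0b0101010101
Split: l1_idx=2, l2_idx=5, offset=5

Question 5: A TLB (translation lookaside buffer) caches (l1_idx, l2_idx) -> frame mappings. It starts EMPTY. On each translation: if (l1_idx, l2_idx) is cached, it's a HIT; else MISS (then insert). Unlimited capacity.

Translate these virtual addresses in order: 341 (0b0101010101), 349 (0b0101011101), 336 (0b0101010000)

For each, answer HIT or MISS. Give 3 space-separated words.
vaddr=341: (2,5) not in TLB -> MISS, insert
vaddr=349: (2,5) in TLB -> HIT
vaddr=336: (2,5) in TLB -> HIT

Answer: MISS HIT HIT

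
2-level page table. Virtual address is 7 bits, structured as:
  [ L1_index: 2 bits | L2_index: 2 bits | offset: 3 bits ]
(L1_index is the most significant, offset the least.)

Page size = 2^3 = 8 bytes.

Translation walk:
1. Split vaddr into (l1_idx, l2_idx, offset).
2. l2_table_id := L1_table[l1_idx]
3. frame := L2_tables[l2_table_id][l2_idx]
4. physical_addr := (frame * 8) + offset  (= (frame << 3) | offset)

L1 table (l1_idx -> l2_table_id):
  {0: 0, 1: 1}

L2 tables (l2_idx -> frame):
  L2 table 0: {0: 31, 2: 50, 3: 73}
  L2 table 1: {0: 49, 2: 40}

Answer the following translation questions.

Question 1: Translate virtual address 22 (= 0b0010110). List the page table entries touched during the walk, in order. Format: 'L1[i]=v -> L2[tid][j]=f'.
Answer: L1[0]=0 -> L2[0][2]=50

Derivation:
vaddr = 22 = 0b0010110
Split: l1_idx=0, l2_idx=2, offset=6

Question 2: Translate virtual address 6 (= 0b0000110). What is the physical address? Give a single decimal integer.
Answer: 254

Derivation:
vaddr = 6 = 0b0000110
Split: l1_idx=0, l2_idx=0, offset=6
L1[0] = 0
L2[0][0] = 31
paddr = 31 * 8 + 6 = 254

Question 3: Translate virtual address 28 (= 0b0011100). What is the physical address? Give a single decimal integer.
Answer: 588

Derivation:
vaddr = 28 = 0b0011100
Split: l1_idx=0, l2_idx=3, offset=4
L1[0] = 0
L2[0][3] = 73
paddr = 73 * 8 + 4 = 588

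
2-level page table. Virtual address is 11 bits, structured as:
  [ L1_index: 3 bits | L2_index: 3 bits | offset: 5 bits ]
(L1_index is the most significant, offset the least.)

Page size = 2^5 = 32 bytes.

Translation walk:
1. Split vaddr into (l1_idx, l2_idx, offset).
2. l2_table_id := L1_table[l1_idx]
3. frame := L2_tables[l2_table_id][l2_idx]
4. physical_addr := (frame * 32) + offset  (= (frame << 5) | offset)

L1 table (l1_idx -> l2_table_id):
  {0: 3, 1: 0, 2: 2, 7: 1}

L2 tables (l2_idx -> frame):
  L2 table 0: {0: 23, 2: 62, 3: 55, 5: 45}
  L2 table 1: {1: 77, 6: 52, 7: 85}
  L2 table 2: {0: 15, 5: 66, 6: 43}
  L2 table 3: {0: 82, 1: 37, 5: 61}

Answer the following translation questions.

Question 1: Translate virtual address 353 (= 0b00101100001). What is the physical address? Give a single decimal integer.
Answer: 1761

Derivation:
vaddr = 353 = 0b00101100001
Split: l1_idx=1, l2_idx=3, offset=1
L1[1] = 0
L2[0][3] = 55
paddr = 55 * 32 + 1 = 1761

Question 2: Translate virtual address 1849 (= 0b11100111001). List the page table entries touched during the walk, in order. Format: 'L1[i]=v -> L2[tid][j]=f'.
Answer: L1[7]=1 -> L2[1][1]=77

Derivation:
vaddr = 1849 = 0b11100111001
Split: l1_idx=7, l2_idx=1, offset=25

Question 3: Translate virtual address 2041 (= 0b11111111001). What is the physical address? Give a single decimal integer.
vaddr = 2041 = 0b11111111001
Split: l1_idx=7, l2_idx=7, offset=25
L1[7] = 1
L2[1][7] = 85
paddr = 85 * 32 + 25 = 2745

Answer: 2745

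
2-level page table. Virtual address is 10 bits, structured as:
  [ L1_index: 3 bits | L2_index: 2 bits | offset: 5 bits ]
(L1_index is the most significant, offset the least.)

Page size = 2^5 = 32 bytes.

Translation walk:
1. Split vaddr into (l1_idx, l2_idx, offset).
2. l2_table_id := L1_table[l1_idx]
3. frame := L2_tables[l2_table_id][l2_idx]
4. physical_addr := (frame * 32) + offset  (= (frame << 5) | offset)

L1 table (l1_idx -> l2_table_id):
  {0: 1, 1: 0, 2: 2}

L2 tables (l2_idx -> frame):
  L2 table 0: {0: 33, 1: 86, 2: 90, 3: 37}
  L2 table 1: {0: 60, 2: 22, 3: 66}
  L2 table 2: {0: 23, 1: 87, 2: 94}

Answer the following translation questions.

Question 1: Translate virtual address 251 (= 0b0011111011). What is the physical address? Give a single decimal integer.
Answer: 1211

Derivation:
vaddr = 251 = 0b0011111011
Split: l1_idx=1, l2_idx=3, offset=27
L1[1] = 0
L2[0][3] = 37
paddr = 37 * 32 + 27 = 1211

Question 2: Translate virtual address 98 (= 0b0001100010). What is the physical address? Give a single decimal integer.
vaddr = 98 = 0b0001100010
Split: l1_idx=0, l2_idx=3, offset=2
L1[0] = 1
L2[1][3] = 66
paddr = 66 * 32 + 2 = 2114

Answer: 2114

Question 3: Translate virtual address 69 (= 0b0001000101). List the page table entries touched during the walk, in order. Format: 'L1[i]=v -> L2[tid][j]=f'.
Answer: L1[0]=1 -> L2[1][2]=22

Derivation:
vaddr = 69 = 0b0001000101
Split: l1_idx=0, l2_idx=2, offset=5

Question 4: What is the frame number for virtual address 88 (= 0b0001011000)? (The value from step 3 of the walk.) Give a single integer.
vaddr = 88: l1_idx=0, l2_idx=2
L1[0] = 1; L2[1][2] = 22

Answer: 22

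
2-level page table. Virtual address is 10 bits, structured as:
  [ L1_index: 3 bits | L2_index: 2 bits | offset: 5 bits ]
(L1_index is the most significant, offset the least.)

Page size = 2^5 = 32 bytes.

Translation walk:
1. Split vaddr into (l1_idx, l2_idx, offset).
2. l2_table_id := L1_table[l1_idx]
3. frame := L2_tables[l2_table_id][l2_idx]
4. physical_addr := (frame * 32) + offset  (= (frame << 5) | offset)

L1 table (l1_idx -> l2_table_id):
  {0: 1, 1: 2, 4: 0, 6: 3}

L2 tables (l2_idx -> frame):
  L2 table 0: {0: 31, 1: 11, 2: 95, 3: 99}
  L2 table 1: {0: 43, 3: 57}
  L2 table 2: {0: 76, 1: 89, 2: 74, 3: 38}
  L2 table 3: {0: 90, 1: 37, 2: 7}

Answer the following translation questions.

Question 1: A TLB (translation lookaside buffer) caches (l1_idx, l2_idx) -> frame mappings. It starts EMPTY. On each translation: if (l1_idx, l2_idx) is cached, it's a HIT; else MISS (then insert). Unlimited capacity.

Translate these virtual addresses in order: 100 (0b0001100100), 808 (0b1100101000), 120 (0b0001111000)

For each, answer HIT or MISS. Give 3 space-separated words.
vaddr=100: (0,3) not in TLB -> MISS, insert
vaddr=808: (6,1) not in TLB -> MISS, insert
vaddr=120: (0,3) in TLB -> HIT

Answer: MISS MISS HIT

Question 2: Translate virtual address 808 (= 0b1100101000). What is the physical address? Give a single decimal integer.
vaddr = 808 = 0b1100101000
Split: l1_idx=6, l2_idx=1, offset=8
L1[6] = 3
L2[3][1] = 37
paddr = 37 * 32 + 8 = 1192

Answer: 1192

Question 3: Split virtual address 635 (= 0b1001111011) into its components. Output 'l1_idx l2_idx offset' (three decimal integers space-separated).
vaddr = 635 = 0b1001111011
  top 3 bits -> l1_idx = 4
  next 2 bits -> l2_idx = 3
  bottom 5 bits -> offset = 27

Answer: 4 3 27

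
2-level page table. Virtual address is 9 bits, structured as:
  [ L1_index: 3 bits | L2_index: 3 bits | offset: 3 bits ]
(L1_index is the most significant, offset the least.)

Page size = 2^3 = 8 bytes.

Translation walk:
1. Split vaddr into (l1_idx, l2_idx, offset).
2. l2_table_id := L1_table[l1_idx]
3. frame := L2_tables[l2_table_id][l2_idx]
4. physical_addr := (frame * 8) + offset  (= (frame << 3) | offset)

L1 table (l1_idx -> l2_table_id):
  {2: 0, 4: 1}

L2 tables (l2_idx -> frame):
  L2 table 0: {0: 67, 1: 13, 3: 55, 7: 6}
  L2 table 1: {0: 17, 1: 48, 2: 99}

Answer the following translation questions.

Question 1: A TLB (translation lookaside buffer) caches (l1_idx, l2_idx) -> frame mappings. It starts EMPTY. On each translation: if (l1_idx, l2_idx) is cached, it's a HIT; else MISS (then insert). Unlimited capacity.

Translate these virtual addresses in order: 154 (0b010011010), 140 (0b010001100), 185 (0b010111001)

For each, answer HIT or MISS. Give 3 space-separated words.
Answer: MISS MISS MISS

Derivation:
vaddr=154: (2,3) not in TLB -> MISS, insert
vaddr=140: (2,1) not in TLB -> MISS, insert
vaddr=185: (2,7) not in TLB -> MISS, insert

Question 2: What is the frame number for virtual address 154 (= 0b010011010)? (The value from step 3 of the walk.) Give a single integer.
Answer: 55

Derivation:
vaddr = 154: l1_idx=2, l2_idx=3
L1[2] = 0; L2[0][3] = 55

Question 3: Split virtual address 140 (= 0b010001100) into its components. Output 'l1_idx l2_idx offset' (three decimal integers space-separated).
Answer: 2 1 4

Derivation:
vaddr = 140 = 0b010001100
  top 3 bits -> l1_idx = 2
  next 3 bits -> l2_idx = 1
  bottom 3 bits -> offset = 4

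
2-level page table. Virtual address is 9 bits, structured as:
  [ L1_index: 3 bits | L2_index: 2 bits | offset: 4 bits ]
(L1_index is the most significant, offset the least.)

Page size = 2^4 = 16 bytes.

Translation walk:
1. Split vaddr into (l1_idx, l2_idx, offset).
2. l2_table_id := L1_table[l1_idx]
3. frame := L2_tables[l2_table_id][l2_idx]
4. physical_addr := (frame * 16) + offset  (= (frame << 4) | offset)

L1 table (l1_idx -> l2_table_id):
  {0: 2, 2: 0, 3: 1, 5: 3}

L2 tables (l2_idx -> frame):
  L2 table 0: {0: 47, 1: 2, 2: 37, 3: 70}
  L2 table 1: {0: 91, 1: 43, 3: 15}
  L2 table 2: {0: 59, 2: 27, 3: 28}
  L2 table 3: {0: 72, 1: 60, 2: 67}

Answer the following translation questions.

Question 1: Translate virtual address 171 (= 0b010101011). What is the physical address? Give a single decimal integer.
Answer: 603

Derivation:
vaddr = 171 = 0b010101011
Split: l1_idx=2, l2_idx=2, offset=11
L1[2] = 0
L2[0][2] = 37
paddr = 37 * 16 + 11 = 603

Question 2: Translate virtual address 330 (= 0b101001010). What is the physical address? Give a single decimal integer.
vaddr = 330 = 0b101001010
Split: l1_idx=5, l2_idx=0, offset=10
L1[5] = 3
L2[3][0] = 72
paddr = 72 * 16 + 10 = 1162

Answer: 1162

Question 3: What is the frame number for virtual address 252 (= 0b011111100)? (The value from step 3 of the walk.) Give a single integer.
Answer: 15

Derivation:
vaddr = 252: l1_idx=3, l2_idx=3
L1[3] = 1; L2[1][3] = 15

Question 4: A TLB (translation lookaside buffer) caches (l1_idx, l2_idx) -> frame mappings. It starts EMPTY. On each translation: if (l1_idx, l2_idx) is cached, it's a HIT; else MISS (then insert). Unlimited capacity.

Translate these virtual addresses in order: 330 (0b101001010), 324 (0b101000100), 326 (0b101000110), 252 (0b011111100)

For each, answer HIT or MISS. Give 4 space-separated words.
vaddr=330: (5,0) not in TLB -> MISS, insert
vaddr=324: (5,0) in TLB -> HIT
vaddr=326: (5,0) in TLB -> HIT
vaddr=252: (3,3) not in TLB -> MISS, insert

Answer: MISS HIT HIT MISS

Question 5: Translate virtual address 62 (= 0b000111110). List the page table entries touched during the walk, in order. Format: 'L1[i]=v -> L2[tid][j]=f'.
vaddr = 62 = 0b000111110
Split: l1_idx=0, l2_idx=3, offset=14

Answer: L1[0]=2 -> L2[2][3]=28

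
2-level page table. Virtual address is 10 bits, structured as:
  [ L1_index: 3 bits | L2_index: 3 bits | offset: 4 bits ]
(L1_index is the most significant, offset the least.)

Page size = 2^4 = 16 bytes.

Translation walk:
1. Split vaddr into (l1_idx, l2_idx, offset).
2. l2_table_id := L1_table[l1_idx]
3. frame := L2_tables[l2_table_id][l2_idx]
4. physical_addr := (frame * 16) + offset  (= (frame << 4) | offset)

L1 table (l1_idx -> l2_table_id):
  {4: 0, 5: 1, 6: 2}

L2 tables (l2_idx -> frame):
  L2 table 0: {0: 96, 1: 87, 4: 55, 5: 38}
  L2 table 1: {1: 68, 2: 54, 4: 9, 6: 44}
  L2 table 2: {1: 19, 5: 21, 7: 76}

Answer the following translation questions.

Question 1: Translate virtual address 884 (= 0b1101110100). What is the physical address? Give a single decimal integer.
Answer: 1220

Derivation:
vaddr = 884 = 0b1101110100
Split: l1_idx=6, l2_idx=7, offset=4
L1[6] = 2
L2[2][7] = 76
paddr = 76 * 16 + 4 = 1220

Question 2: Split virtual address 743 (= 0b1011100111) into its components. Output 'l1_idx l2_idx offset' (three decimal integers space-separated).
Answer: 5 6 7

Derivation:
vaddr = 743 = 0b1011100111
  top 3 bits -> l1_idx = 5
  next 3 bits -> l2_idx = 6
  bottom 4 bits -> offset = 7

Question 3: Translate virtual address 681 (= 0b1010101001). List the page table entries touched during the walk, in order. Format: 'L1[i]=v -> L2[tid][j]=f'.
vaddr = 681 = 0b1010101001
Split: l1_idx=5, l2_idx=2, offset=9

Answer: L1[5]=1 -> L2[1][2]=54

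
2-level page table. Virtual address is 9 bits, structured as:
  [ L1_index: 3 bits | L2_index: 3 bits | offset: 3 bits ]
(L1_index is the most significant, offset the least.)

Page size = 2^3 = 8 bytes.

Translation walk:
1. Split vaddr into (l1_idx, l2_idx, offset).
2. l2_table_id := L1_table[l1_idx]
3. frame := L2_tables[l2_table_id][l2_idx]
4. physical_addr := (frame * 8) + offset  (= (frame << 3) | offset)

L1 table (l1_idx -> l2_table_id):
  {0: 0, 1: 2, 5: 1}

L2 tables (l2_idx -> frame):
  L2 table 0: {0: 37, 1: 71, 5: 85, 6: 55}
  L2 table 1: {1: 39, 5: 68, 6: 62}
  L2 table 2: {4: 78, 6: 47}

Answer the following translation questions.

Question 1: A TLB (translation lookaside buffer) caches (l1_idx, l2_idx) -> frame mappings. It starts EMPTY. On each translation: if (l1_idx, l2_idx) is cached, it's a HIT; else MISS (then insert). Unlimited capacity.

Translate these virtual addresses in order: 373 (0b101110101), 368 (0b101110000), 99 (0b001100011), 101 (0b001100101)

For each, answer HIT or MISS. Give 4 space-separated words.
Answer: MISS HIT MISS HIT

Derivation:
vaddr=373: (5,6) not in TLB -> MISS, insert
vaddr=368: (5,6) in TLB -> HIT
vaddr=99: (1,4) not in TLB -> MISS, insert
vaddr=101: (1,4) in TLB -> HIT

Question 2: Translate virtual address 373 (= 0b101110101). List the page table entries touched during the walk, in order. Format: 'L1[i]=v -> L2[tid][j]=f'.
vaddr = 373 = 0b101110101
Split: l1_idx=5, l2_idx=6, offset=5

Answer: L1[5]=1 -> L2[1][6]=62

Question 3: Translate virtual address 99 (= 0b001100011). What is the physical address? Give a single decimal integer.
vaddr = 99 = 0b001100011
Split: l1_idx=1, l2_idx=4, offset=3
L1[1] = 2
L2[2][4] = 78
paddr = 78 * 8 + 3 = 627

Answer: 627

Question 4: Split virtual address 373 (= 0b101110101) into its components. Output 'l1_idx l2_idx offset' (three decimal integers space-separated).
vaddr = 373 = 0b101110101
  top 3 bits -> l1_idx = 5
  next 3 bits -> l2_idx = 6
  bottom 3 bits -> offset = 5

Answer: 5 6 5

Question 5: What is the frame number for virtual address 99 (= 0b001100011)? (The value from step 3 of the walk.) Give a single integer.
vaddr = 99: l1_idx=1, l2_idx=4
L1[1] = 2; L2[2][4] = 78

Answer: 78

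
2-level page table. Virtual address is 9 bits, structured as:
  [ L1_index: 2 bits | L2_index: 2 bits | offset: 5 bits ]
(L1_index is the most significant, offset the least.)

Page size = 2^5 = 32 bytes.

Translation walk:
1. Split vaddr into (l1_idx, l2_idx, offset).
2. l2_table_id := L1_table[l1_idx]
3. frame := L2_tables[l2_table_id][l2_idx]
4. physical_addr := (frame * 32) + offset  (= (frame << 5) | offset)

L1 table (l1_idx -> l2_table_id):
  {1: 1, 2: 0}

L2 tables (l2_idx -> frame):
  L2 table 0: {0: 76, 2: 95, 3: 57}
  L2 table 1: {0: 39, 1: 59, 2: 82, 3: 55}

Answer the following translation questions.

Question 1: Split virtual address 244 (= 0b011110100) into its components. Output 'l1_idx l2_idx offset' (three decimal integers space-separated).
vaddr = 244 = 0b011110100
  top 2 bits -> l1_idx = 1
  next 2 bits -> l2_idx = 3
  bottom 5 bits -> offset = 20

Answer: 1 3 20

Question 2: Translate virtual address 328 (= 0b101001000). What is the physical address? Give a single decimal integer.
vaddr = 328 = 0b101001000
Split: l1_idx=2, l2_idx=2, offset=8
L1[2] = 0
L2[0][2] = 95
paddr = 95 * 32 + 8 = 3048

Answer: 3048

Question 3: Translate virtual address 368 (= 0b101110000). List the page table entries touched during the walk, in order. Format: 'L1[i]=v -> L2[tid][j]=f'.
Answer: L1[2]=0 -> L2[0][3]=57

Derivation:
vaddr = 368 = 0b101110000
Split: l1_idx=2, l2_idx=3, offset=16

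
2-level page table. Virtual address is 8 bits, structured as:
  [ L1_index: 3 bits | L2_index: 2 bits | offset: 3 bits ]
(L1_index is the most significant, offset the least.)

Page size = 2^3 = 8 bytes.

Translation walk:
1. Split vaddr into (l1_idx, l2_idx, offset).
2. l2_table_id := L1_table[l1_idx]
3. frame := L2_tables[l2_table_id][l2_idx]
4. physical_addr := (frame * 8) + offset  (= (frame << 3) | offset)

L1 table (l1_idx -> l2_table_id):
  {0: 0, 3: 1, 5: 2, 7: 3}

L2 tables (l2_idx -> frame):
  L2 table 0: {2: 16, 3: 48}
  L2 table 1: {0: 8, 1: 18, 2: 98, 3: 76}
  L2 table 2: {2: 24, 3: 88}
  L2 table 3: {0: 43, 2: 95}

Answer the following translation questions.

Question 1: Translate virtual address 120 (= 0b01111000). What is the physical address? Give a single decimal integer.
Answer: 608

Derivation:
vaddr = 120 = 0b01111000
Split: l1_idx=3, l2_idx=3, offset=0
L1[3] = 1
L2[1][3] = 76
paddr = 76 * 8 + 0 = 608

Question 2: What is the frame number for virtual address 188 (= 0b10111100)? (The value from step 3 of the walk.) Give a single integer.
Answer: 88

Derivation:
vaddr = 188: l1_idx=5, l2_idx=3
L1[5] = 2; L2[2][3] = 88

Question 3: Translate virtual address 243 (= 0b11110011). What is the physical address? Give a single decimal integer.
vaddr = 243 = 0b11110011
Split: l1_idx=7, l2_idx=2, offset=3
L1[7] = 3
L2[3][2] = 95
paddr = 95 * 8 + 3 = 763

Answer: 763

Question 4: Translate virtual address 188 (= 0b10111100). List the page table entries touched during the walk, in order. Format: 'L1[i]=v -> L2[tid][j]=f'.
Answer: L1[5]=2 -> L2[2][3]=88

Derivation:
vaddr = 188 = 0b10111100
Split: l1_idx=5, l2_idx=3, offset=4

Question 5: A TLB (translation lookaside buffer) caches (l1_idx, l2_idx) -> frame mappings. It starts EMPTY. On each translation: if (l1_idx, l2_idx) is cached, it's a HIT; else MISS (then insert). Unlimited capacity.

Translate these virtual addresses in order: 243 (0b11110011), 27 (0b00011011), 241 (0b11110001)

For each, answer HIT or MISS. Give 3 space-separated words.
vaddr=243: (7,2) not in TLB -> MISS, insert
vaddr=27: (0,3) not in TLB -> MISS, insert
vaddr=241: (7,2) in TLB -> HIT

Answer: MISS MISS HIT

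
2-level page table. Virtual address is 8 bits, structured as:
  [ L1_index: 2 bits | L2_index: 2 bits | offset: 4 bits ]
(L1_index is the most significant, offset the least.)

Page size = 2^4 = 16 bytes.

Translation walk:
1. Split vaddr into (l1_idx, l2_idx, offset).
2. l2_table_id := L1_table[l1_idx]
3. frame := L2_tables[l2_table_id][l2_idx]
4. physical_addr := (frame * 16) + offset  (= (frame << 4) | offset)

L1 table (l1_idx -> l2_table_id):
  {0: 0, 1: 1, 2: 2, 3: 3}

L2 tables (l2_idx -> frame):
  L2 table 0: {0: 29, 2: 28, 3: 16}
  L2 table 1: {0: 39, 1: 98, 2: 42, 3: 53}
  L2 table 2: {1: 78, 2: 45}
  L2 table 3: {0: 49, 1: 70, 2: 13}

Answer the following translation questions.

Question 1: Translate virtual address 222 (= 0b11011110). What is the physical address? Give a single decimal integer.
Answer: 1134

Derivation:
vaddr = 222 = 0b11011110
Split: l1_idx=3, l2_idx=1, offset=14
L1[3] = 3
L2[3][1] = 70
paddr = 70 * 16 + 14 = 1134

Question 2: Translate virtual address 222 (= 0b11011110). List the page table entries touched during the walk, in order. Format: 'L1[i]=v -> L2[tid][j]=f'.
Answer: L1[3]=3 -> L2[3][1]=70

Derivation:
vaddr = 222 = 0b11011110
Split: l1_idx=3, l2_idx=1, offset=14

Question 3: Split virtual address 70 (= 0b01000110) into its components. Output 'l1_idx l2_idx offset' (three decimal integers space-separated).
vaddr = 70 = 0b01000110
  top 2 bits -> l1_idx = 1
  next 2 bits -> l2_idx = 0
  bottom 4 bits -> offset = 6

Answer: 1 0 6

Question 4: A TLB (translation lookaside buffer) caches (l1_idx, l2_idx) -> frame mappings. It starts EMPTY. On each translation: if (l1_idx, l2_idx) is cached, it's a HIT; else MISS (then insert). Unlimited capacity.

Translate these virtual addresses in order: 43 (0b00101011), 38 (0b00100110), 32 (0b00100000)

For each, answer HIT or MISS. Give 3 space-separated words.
Answer: MISS HIT HIT

Derivation:
vaddr=43: (0,2) not in TLB -> MISS, insert
vaddr=38: (0,2) in TLB -> HIT
vaddr=32: (0,2) in TLB -> HIT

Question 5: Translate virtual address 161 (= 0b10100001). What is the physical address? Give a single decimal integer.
vaddr = 161 = 0b10100001
Split: l1_idx=2, l2_idx=2, offset=1
L1[2] = 2
L2[2][2] = 45
paddr = 45 * 16 + 1 = 721

Answer: 721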